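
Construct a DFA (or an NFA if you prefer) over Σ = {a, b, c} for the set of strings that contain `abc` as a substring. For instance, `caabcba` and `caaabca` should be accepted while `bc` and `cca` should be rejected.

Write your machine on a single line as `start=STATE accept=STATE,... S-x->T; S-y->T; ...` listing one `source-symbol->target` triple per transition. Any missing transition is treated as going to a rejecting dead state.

States q0..q2 record the length of the longest prefix of `abc` that matches the current input suffix. Reaching q3 means `abc` has been seen, and we stay there forever. Accept from q3.
4 states suffice.
        a   b   c  
>  q0   q1  q0  q0 
   q1   q1  q2  q0 
   q2   q1  q0  q3 
 * q3   q3  q3  q3 
(> = start, * = accepting)

start=q0; accept=q3; q0-a->q1; q0-b->q0; q0-c->q0; q1-a->q1; q1-b->q2; q1-c->q0; q2-a->q1; q2-b->q0; q2-c->q3; q3-a->q3; q3-b->q3; q3-c->q3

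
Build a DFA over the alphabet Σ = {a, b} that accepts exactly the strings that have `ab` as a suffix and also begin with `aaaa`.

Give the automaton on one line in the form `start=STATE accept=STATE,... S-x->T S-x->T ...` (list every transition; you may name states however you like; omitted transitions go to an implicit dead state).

start=q0 accept=q6 q0-a->q1 q0-b->q2 q1-a->q3 q1-b->q2 q2-a->q2 q2-b->q2 q3-a->q4 q3-b->q2 q4-a->q5 q4-b->q2 q5-a->q5 q5-b->q6 q6-a->q5 q6-b->q7 q7-a->q5 q7-b->q7

Handle the two conditions separately and then intersect. The first has 3 states tracking how much of the suffix `ab` has currently been matched; the second has 6 states tracking whether the input so far still matches the prefix `aaaa`. A product state is a pair (one from each), accepting exactly when both do. Equivalent product states are then merged.
        a   b  
>  q0   q1  q2 
   q1   q3  q2 
   q2   q2  q2 
   q3   q4  q2 
   q4   q5  q2 
   q5   q5  q6 
 * q6   q5  q7 
   q7   q5  q7 
(> = start, * = accepting)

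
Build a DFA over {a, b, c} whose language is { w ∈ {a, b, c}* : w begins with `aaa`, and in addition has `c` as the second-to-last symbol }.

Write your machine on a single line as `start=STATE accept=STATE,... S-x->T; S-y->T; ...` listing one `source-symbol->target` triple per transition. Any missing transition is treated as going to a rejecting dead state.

Handle the two conditions separately and then intersect. One (5 states) tracks whether the input so far still matches the prefix `aaa`; the other (13 states) tracks the last 2 symbols read. Each combined state is a pair, one component from each; accept when both components accept.
A 23-state machine:
          a    b    c  
>  q0     q1   q2   q3 
   q1     q4   q5   q6 
   q2     q7   q8   q9 
   q3    q10  q11  q12 
   q4    q13   q5   q6 
   q5     q7   q8   q9 
   q6    q10  q11  q12 
   q7    q14   q5   q6 
   q8     q7   q8   q9 
   q9    q10  q11  q12 
   q10   q14   q5   q6 
   q11    q7   q8   q9 
   q12   q10  q11  q12 
   q13   q13  q15  q16 
   q14   q14   q5   q6 
   q15   q17  q18  q19 
   q16   q20  q21  q22 
   q17   q13  q15  q16 
   q18   q17  q18  q19 
   q19   q20  q21  q22 
 * q20   q13  q15  q16 
 * q21   q17  q18  q19 
 * q22   q20  q21  q22 
(> = start, * = accepting)

start=q0; accept=q20,q21,q22; q0-a->q1; q0-b->q2; q0-c->q3; q1-a->q4; q1-b->q5; q1-c->q6; q2-a->q7; q2-b->q8; q2-c->q9; q3-a->q10; q3-b->q11; q3-c->q12; q4-a->q13; q4-b->q5; q4-c->q6; q5-a->q7; q5-b->q8; q5-c->q9; q6-a->q10; q6-b->q11; q6-c->q12; q7-a->q14; q7-b->q5; q7-c->q6; q8-a->q7; q8-b->q8; q8-c->q9; q9-a->q10; q9-b->q11; q9-c->q12; q10-a->q14; q10-b->q5; q10-c->q6; q11-a->q7; q11-b->q8; q11-c->q9; q12-a->q10; q12-b->q11; q12-c->q12; q13-a->q13; q13-b->q15; q13-c->q16; q14-a->q14; q14-b->q5; q14-c->q6; q15-a->q17; q15-b->q18; q15-c->q19; q16-a->q20; q16-b->q21; q16-c->q22; q17-a->q13; q17-b->q15; q17-c->q16; q18-a->q17; q18-b->q18; q18-c->q19; q19-a->q20; q19-b->q21; q19-c->q22; q20-a->q13; q20-b->q15; q20-c->q16; q21-a->q17; q21-b->q18; q21-c->q19; q22-a->q20; q22-b->q21; q22-c->q22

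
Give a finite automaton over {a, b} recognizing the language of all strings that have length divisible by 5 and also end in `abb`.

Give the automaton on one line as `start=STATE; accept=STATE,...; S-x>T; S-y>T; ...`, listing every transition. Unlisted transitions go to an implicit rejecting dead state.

start=s0; accept=s7; s0-a>s1; s0-b>s1; s1-a>s2; s1-b>s2; s2-a>s3; s2-b>s4; s3-a>s5; s3-b>s6; s4-a>s5; s4-b>s5; s5-a>s0; s5-b>s0; s6-a>s0; s6-b>s7; s7-a>s1; s7-b>s1

Run two small machines in parallel and take their product. One (5 states) tracks the input length modulo 5; the other (4 states) tracks how much of the suffix `abb` has currently been matched. Each combined state is a pair, one component from each; accept when both components accept. After merging equivalent states the machine shrinks.
8 states suffice.
        a   b  
>  s0   s1  s1 
   s1   s2  s2 
   s2   s3  s4 
   s3   s5  s6 
   s4   s5  s5 
   s5   s0  s0 
   s6   s0  s7 
 * s7   s1  s1 
(> = start, * = accepting)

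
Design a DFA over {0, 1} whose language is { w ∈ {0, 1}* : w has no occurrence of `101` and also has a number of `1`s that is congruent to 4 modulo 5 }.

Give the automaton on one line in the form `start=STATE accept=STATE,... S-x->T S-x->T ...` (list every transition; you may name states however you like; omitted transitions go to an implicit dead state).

Build one automaton per condition and run them in lockstep. One (4 states) tracks partial matches of the forbidden pattern `101`; the other (5 states) tracks the count of `1`s modulo 5. Each combined state is a pair, one component from each; accept when both components accept. Equivalent product states are then merged.
With 16 states:
          0    1  
>  q0     q0   q1 
   q1     q2   q3 
   q2     q4   q5 
   q3     q6   q7 
   q4     q4   q3 
   q5     q5   q5 
   q6     q8   q5 
   q7     q9  q10 
   q8     q8   q7 
   q9    q11   q5 
 * q10   q12  q13 
   q11   q11  q10 
 * q12   q14   q5 
   q13   q15   q1 
 * q14   q14  q13 
   q15    q0   q5 
(> = start, * = accepting)

start=q0 accept=q10,q12,q14 q0-0->q0 q0-1->q1 q1-0->q2 q1-1->q3 q2-0->q4 q2-1->q5 q3-0->q6 q3-1->q7 q4-0->q4 q4-1->q3 q5-0->q5 q5-1->q5 q6-0->q8 q6-1->q5 q7-0->q9 q7-1->q10 q8-0->q8 q8-1->q7 q9-0->q11 q9-1->q5 q10-0->q12 q10-1->q13 q11-0->q11 q11-1->q10 q12-0->q14 q12-1->q5 q13-0->q15 q13-1->q1 q14-0->q14 q14-1->q13 q15-0->q0 q15-1->q5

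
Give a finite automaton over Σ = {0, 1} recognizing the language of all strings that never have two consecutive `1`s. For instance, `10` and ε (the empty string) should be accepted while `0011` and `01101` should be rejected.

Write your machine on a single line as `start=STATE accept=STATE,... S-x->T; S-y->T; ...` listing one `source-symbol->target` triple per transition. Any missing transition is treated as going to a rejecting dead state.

start=q0; accept=q0,q1; q0-0->q0; q0-1->q1; q1-0->q0; q1-1->q2; q2-0->q2; q2-1->q2

Track partial matches of the forbidden pattern `11`. State q2 is a dead state reached once `11` has occurred; every other state accepts. q0 means no part of `11` is currently matched.
A 3-state machine:
        0   1  
>* q0   q0  q1 
 * q1   q0  q2 
   q2   q2  q2 
(> = start, * = accepting)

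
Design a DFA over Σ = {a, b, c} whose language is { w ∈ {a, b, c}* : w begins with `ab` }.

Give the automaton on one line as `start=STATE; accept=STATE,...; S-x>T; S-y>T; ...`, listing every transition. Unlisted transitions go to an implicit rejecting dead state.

start=S0; accept=S2; S0-a>S1; S0-b>S3; S0-c>S3; S1-a>S3; S1-b>S2; S1-c>S3; S2-a>S2; S2-b>S2; S2-c>S2; S3-a>S3; S3-b>S3; S3-c>S3

Check the first 2 symbols one by one: S0 through S1 record how many have matched `ab` so far; any wrong symbol goes to the dead state S3. After all 2 match we enter the accepting sink S2.
With 4 states:
        a   b   c  
>  S0   S1  S3  S3 
   S1   S3  S2  S3 
 * S2   S2  S2  S2 
   S3   S3  S3  S3 
(> = start, * = accepting)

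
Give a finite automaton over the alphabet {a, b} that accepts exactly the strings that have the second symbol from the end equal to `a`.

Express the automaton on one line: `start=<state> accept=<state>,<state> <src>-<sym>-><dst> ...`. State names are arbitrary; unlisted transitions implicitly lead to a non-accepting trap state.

A DFA must remember the last 2 symbols (since which symbol is second-to-last isn't known until the input ends). Use one state per possible window of the last ≤2 symbols; accept from those whose window starts with `a`.
        a   b  
>  s0   s1  s2 
   s1   s3  s4 
   s2   s5  s6 
 * s3   s3  s4 
 * s4   s5  s6 
   s5   s3  s4 
   s6   s5  s6 
(> = start, * = accepting)

start=s0 accept=s3,s4 s0-a->s1 s0-b->s2 s1-a->s3 s1-b->s4 s2-a->s5 s2-b->s6 s3-a->s3 s3-b->s4 s4-a->s5 s4-b->s6 s5-a->s3 s5-b->s4 s6-a->s5 s6-b->s6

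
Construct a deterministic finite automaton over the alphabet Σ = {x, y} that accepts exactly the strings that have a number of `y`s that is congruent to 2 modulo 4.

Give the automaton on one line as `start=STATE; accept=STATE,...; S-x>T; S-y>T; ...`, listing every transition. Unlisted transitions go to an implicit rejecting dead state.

Keep the running count of `y`s modulo 4: each `y` advances along the cycle A → B → C → D → A while other symbols loop. Accept at C.
With 4 states:
       x  y 
>  A   A  B 
   B   B  C 
 * C   C  D 
   D   D  A 
(> = start, * = accepting)

start=A; accept=C; A-x>A; A-y>B; B-x>B; B-y>C; C-x>C; C-y>D; D-x>D; D-y>A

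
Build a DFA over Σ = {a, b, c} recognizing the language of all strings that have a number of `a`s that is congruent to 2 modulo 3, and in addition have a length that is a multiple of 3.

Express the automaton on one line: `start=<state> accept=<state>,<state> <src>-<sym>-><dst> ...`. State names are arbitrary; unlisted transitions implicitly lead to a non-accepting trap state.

start=S0 accept=S6 S0-a->S1 S0-b->S2 S0-c->S2 S1-a->S3 S1-b->S4 S1-c->S4 S2-a->S4 S2-b->S5 S2-c->S5 S3-a->S0 S3-b->S6 S3-c->S6 S4-a->S6 S4-b->S7 S4-c->S7 S5-a->S7 S5-b->S0 S5-c->S0 S6-a->S2 S6-b->S8 S6-c->S8 S7-a->S8 S7-b->S1 S7-c->S1 S8-a->S5 S8-b->S3 S8-c->S3

Handle the two conditions separately and then intersect. The first has 3 states tracking the count of `a`s modulo 3; the second has 3 states tracking the input length modulo 3. A product state is a pair (one from each), accepting exactly when both do.
        a   b   c  
>  S0   S1  S2  S2 
   S1   S3  S4  S4 
   S2   S4  S5  S5 
   S3   S0  S6  S6 
   S4   S6  S7  S7 
   S5   S7  S0  S0 
 * S6   S2  S8  S8 
   S7   S8  S1  S1 
   S8   S5  S3  S3 
(> = start, * = accepting)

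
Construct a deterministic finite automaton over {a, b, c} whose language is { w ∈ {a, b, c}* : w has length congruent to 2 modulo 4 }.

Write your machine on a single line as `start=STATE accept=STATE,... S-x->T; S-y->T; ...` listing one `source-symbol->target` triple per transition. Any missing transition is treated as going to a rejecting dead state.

Count input length modulo 4: every symbol advances one step around the cycle q0 → q1 → q2 → q3 → q0. Accept at q2.
        a   b   c  
>  q0   q1  q1  q1 
   q1   q2  q2  q2 
 * q2   q3  q3  q3 
   q3   q0  q0  q0 
(> = start, * = accepting)

start=q0; accept=q2; q0-a->q1; q0-b->q1; q0-c->q1; q1-a->q2; q1-b->q2; q1-c->q2; q2-a->q3; q2-b->q3; q2-c->q3; q3-a->q0; q3-b->q0; q3-c->q0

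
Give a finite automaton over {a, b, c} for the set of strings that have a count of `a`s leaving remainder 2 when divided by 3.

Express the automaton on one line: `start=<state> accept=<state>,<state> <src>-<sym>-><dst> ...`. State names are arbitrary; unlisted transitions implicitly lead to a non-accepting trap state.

start=q0 accept=q2 q0-a->q1 q0-b->q0 q0-c->q0 q1-a->q2 q1-b->q1 q1-c->q1 q2-a->q0 q2-b->q2 q2-c->q2

Keep the running count of `a`s modulo 3: each `a` advances along the cycle q0 → q1 → q2 → q0 while other symbols loop. Accept at q2.
A 3-state machine:
        a   b   c  
>  q0   q1  q0  q0 
   q1   q2  q1  q1 
 * q2   q0  q2  q2 
(> = start, * = accepting)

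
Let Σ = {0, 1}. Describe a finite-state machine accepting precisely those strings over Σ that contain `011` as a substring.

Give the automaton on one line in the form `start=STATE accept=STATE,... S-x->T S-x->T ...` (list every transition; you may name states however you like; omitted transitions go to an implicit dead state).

Track how much of `011` has been matched so far: state q0 is no progress, q3 is the absorbing accept state reached once `011` has occurred. Intermediate states record partial matches; on a mismatch, fall back to the longest reusable overlap.
        0   1  
>  q0   q1  q0 
   q1   q1  q2 
   q2   q1  q3 
 * q3   q3  q3 
(> = start, * = accepting)

start=q0 accept=q3 q0-0->q1 q0-1->q0 q1-0->q1 q1-1->q2 q2-0->q1 q2-1->q3 q3-0->q3 q3-1->q3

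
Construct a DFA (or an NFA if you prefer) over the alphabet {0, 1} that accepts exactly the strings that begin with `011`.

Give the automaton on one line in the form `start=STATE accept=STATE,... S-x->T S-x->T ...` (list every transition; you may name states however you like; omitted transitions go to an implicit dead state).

Check the first 3 symbols one by one: q0 through q2 record how many have matched `011` so far; any wrong symbol goes to the dead state q4. After all 3 match we enter the accepting sink q3.
With 5 states:
        0   1  
>  q0   q1  q4 
   q1   q4  q2 
   q2   q4  q3 
 * q3   q3  q3 
   q4   q4  q4 
(> = start, * = accepting)

start=q0 accept=q3 q0-0->q1 q0-1->q4 q1-0->q4 q1-1->q2 q2-0->q4 q2-1->q3 q3-0->q3 q3-1->q3 q4-0->q4 q4-1->q4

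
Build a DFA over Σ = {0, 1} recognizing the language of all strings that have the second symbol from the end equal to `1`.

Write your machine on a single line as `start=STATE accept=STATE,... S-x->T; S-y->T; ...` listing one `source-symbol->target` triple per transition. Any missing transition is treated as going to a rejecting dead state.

start=A; accept=F,G; A-0->B; A-1->C; B-0->D; B-1->E; C-0->F; C-1->G; D-0->D; D-1->E; E-0->F; E-1->G; F-0->D; F-1->E; G-0->F; G-1->G

A DFA must remember the last 2 symbols (since which symbol is second-to-last isn't known until the input ends). Use one state per possible window of the last ≤2 symbols; accept from those whose window starts with `1`.
7 states suffice.
       0  1 
>  A   B  C 
   B   D  E 
   C   F  G 
   D   D  E 
   E   F  G 
 * F   D  E 
 * G   F  G 
(> = start, * = accepting)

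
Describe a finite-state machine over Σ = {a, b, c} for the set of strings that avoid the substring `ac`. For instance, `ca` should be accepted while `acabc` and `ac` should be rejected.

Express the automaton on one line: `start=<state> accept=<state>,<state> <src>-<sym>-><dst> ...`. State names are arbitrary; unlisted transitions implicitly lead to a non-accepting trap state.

start=S0 accept=S0,S1 S0-a->S1 S0-b->S0 S0-c->S0 S1-a->S1 S1-b->S0 S1-c->S2 S2-a->S2 S2-b->S2 S2-c->S2

This is the complement of 'contains `ac`'. Use the same substring-matching states — S0 through S2 holding how much of `ac` has just been matched — but flip the accepting set: everything except the trap S2 accepts.
A 3-state machine:
        a   b   c  
>* S0   S1  S0  S0 
 * S1   S1  S0  S2 
   S2   S2  S2  S2 
(> = start, * = accepting)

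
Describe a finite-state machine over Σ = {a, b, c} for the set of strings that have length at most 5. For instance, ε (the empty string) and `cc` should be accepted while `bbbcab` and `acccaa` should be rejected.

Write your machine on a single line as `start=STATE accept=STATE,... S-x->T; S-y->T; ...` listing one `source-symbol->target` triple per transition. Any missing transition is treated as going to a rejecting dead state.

start=q0; accept=q0,q1,q2,q3,q4,q5; q0-a->q1; q0-b->q1; q0-c->q1; q1-a->q2; q1-b->q2; q1-c->q2; q2-a->q3; q2-b->q3; q2-c->q3; q3-a->q4; q3-b->q4; q3-c->q4; q4-a->q5; q4-b->q5; q4-c->q5; q5-a->q6; q5-b->q6; q5-c->q6; q6-a->q6; q6-b->q6; q6-c->q6

Count input length up to 6: every symbol moves from q0 toward q6, which means 'more than 5' and absorbs. Accept from {q0, q1, q2, q3, q4, q5}.
7 states suffice.
        a   b   c  
>* q0   q1  q1  q1 
 * q1   q2  q2  q2 
 * q2   q3  q3  q3 
 * q3   q4  q4  q4 
 * q4   q5  q5  q5 
 * q5   q6  q6  q6 
   q6   q6  q6  q6 
(> = start, * = accepting)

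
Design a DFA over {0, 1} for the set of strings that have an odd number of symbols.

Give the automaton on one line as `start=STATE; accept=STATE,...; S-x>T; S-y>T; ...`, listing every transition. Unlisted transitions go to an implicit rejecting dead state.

start=q0; accept=q1; q0-0>q1; q0-1>q1; q1-0>q0; q1-1>q0

Only the length mod 2 matters, so use a 2-cycle: from any state, every input symbol moves to the next state, wrapping q1 back to q0. Mark q1 accepting.
        0   1  
>  q0   q1  q1 
 * q1   q0  q0 
(> = start, * = accepting)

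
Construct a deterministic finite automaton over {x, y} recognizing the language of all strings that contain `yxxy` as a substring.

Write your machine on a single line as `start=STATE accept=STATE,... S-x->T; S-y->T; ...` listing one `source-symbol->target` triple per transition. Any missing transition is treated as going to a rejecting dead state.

start=q0; accept=q4; q0-x->q0; q0-y->q1; q1-x->q2; q1-y->q1; q2-x->q3; q2-y->q1; q3-x->q0; q3-y->q4; q4-x->q4; q4-y->q4

Track how much of `yxxy` has been matched so far: state q0 is no progress, q4 is the absorbing accept state reached once `yxxy` has occurred. Intermediate states record partial matches; on a mismatch, fall back to the longest reusable overlap.
5 states suffice.
        x   y  
>  q0   q0  q1 
   q1   q2  q1 
   q2   q3  q1 
   q3   q0  q4 
 * q4   q4  q4 
(> = start, * = accepting)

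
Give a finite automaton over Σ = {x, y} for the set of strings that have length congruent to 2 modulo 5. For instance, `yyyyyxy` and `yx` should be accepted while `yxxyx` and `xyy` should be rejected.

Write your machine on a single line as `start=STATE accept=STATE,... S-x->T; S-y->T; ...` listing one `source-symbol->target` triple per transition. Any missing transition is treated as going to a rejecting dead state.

start=q0; accept=q2; q0-x->q1; q0-y->q1; q1-x->q2; q1-y->q2; q2-x->q3; q2-y->q3; q3-x->q4; q3-y->q4; q4-x->q0; q4-y->q0

Only the length mod 5 matters, so use a 5-cycle: from any state, every input symbol moves to the next state, wrapping q4 back to q0. Mark q2 accepting.
A 5-state machine:
        x   y  
>  q0   q1  q1 
   q1   q2  q2 
 * q2   q3  q3 
   q3   q4  q4 
   q4   q0  q0 
(> = start, * = accepting)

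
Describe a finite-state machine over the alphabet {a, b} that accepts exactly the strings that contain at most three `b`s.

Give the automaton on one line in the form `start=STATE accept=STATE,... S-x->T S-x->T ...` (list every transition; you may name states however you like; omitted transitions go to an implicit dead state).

Only the number of `b`s matters, and only up to 4. Make a chain S0 → S1 → S2 → S3 → S4 advanced by each `b` (with S4 absorbing); every other symbol self-loops. The accepting set is {S0, S1, S2, S3}.
A 5-state machine:
        a   b  
>* S0   S0  S1 
 * S1   S1  S2 
 * S2   S2  S3 
 * S3   S3  S4 
   S4   S4  S4 
(> = start, * = accepting)

start=S0 accept=S0,S1,S2,S3 S0-a->S0 S0-b->S1 S1-a->S1 S1-b->S2 S2-a->S2 S2-b->S3 S3-a->S3 S3-b->S4 S4-a->S4 S4-b->S4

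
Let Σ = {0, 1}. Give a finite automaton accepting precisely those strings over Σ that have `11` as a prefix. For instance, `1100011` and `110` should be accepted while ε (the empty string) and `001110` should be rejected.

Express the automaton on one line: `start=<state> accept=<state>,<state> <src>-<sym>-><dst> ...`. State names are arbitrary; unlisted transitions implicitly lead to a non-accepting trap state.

Check the first 2 symbols one by one: q0 through q1 record how many have matched `11` so far; any wrong symbol goes to the dead state q3. After all 2 match we enter the accepting sink q2.
A 4-state machine:
        0   1  
>  q0   q3  q1 
   q1   q3  q2 
 * q2   q2  q2 
   q3   q3  q3 
(> = start, * = accepting)

start=q0 accept=q2 q0-0->q3 q0-1->q1 q1-0->q3 q1-1->q2 q2-0->q2 q2-1->q2 q3-0->q3 q3-1->q3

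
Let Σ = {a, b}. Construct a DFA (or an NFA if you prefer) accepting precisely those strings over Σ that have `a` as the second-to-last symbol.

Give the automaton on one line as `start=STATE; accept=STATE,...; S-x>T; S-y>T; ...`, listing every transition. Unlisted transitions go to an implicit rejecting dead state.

A DFA must remember the last 2 symbols (since which symbol is second-to-last isn't known until the input ends). Use one state per possible window of the last ≤2 symbols; accept from those whose window starts with `a`.
A 7-state machine:
        a   b  
>  q0   q1  q2 
   q1   q3  q4 
   q2   q5  q6 
 * q3   q3  q4 
 * q4   q5  q6 
   q5   q3  q4 
   q6   q5  q6 
(> = start, * = accepting)

start=q0; accept=q3,q4; q0-a>q1; q0-b>q2; q1-a>q3; q1-b>q4; q2-a>q5; q2-b>q6; q3-a>q3; q3-b>q4; q4-a>q5; q4-b>q6; q5-a>q3; q5-b>q4; q6-a>q5; q6-b>q6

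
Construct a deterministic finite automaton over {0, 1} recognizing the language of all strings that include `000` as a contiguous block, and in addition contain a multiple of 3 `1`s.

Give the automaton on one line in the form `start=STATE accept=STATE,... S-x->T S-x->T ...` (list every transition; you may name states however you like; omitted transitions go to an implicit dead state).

start=S0 accept=S6 S0-0->S1 S0-1->S2 S1-0->S3 S1-1->S2 S2-0->S4 S2-1->S5 S3-0->S6 S3-1->S2 S4-0->S7 S4-1->S5 S5-0->S8 S5-1->S0 S6-0->S6 S6-1->S9 S7-0->S9 S7-1->S5 S8-0->S10 S8-1->S0 S9-0->S9 S9-1->S11 S10-0->S11 S10-1->S0 S11-0->S11 S11-1->S6

Build one automaton per condition and run them in lockstep. One (4 states) tracks whether and how much of `000` has been seen; the other (3 states) tracks the count of `1`s modulo 3. Each combined state is a pair, one component from each; accept when both components accept.
12 states suffice.
          0    1  
>  S0     S1   S2 
   S1     S3   S2 
   S2     S4   S5 
   S3     S6   S2 
   S4     S7   S5 
   S5     S8   S0 
 * S6     S6   S9 
   S7     S9   S5 
   S8    S10   S0 
   S9     S9  S11 
   S10   S11   S0 
   S11   S11   S6 
(> = start, * = accepting)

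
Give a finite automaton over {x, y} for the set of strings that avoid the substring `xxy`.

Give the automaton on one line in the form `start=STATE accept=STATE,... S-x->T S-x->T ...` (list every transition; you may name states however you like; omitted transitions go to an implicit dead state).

start=A accept=A,B,C A-x->B A-y->A B-x->C B-y->A C-x->C C-y->D D-x->D D-y->D

This is the complement of 'contains `xxy`'. Use the same substring-matching states — A through D holding how much of `xxy` has just been matched — but flip the accepting set: everything except the trap D accepts.
A 4-state machine:
       x  y 
>* A   B  A 
 * B   C  A 
 * C   C  D 
   D   D  D 
(> = start, * = accepting)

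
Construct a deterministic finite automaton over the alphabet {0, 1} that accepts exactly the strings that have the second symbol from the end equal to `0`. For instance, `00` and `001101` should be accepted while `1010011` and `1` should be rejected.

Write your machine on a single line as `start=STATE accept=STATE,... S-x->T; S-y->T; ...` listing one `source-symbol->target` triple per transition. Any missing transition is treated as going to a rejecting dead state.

Because acceptance depends on a position counted from the end, the machine has to buffer the most recent 2 symbols. Make each state the string of the last up-to-2 symbols read; on input `x` shift the window left and append `x`. Accept when the buffered window has length 2 and begins with `0`.
With 7 states:
       0  1 
>  A   B  C 
   B   D  E 
   C   F  G 
 * D   D  E 
 * E   F  G 
   F   D  E 
   G   F  G 
(> = start, * = accepting)

start=A; accept=D,E; A-0->B; A-1->C; B-0->D; B-1->E; C-0->F; C-1->G; D-0->D; D-1->E; E-0->F; E-1->G; F-0->D; F-1->E; G-0->F; G-1->G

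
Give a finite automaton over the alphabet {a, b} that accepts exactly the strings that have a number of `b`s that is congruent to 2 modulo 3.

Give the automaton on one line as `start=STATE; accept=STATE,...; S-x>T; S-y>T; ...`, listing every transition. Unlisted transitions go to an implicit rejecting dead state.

Keep the running count of `b`s modulo 3: each `b` advances along the cycle q0 → q1 → q2 → q0 while other symbols loop. Accept at q2.
A 3-state machine:
        a   b  
>  q0   q0  q1 
   q1   q1  q2 
 * q2   q2  q0 
(> = start, * = accepting)

start=q0; accept=q2; q0-a>q0; q0-b>q1; q1-a>q1; q1-b>q2; q2-a>q2; q2-b>q0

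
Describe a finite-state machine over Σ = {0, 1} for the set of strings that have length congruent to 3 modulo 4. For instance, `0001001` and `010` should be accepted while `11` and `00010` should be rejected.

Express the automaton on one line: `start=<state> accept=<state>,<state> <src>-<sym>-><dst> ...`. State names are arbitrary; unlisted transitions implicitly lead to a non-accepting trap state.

start=q0 accept=q3 q0-0->q1 q0-1->q1 q1-0->q2 q1-1->q2 q2-0->q3 q2-1->q3 q3-0->q0 q3-1->q0

Count input length modulo 4: every symbol advances one step around the cycle q0 → q1 → q2 → q3 → q0. Accept at q3.
A 4-state machine:
        0   1  
>  q0   q1  q1 
   q1   q2  q2 
   q2   q3  q3 
 * q3   q0  q0 
(> = start, * = accepting)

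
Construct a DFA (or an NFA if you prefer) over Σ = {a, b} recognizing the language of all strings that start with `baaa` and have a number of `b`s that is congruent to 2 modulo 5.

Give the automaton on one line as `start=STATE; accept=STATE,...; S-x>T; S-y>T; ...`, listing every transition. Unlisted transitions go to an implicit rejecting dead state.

Handle the two conditions separately and then intersect. The first has 6 states tracking whether the input so far still matches the prefix `baaa`; the second has 5 states tracking the count of `b`s modulo 5. A product state is a pair (one from each), accepting exactly when both do. Equivalent product states are then merged.
With 10 states:
        a   b  
>  s0   s1  s2 
   s1   s1  s1 
   s2   s3  s1 
   s3   s4  s1 
   s4   s5  s1 
   s5   s5  s6 
 * s6   s6  s7 
   s7   s7  s8 
   s8   s8  s9 
   s9   s9  s5 
(> = start, * = accepting)

start=s0; accept=s6; s0-a>s1; s0-b>s2; s1-a>s1; s1-b>s1; s2-a>s3; s2-b>s1; s3-a>s4; s3-b>s1; s4-a>s5; s4-b>s1; s5-a>s5; s5-b>s6; s6-a>s6; s6-b>s7; s7-a>s7; s7-b>s8; s8-a>s8; s8-b>s9; s9-a>s9; s9-b>s5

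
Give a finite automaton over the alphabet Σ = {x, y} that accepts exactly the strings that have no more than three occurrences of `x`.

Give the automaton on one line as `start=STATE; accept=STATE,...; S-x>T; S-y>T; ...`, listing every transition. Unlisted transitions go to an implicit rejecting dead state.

start=A; accept=A,B,C,D; A-x>B; A-y>A; B-x>C; B-y>B; C-x>D; C-y>C; D-x>E; D-y>D; E-x>E; E-y>E

Count `x`s, saturating at 4: states A through D mean 0 through 3 `x`s seen; E means more than 3. Each `x` increments (capped at E); other symbols loop. Accept from {A, B, C, D}.
       x  y 
>* A   B  A 
 * B   C  B 
 * C   D  C 
 * D   E  D 
   E   E  E 
(> = start, * = accepting)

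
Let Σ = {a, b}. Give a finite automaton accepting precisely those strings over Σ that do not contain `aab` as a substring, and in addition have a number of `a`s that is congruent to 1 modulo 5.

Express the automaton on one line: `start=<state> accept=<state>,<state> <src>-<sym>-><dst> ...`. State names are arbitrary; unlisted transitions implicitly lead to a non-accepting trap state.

Handle the two conditions separately and then intersect. The first has 4 states tracking partial matches of the forbidden pattern `aab`; the second has 5 states tracking the count of `a`s modulo 5. A product state is a pair (one from each), accepting exactly when both do. Minimizing collapses redundant product states.
          a    b  
>  q0     q1   q0 
 * q1     q2   q3 
   q2     q4   q5 
 * q3     q6   q3 
   q4     q7   q5 
   q5     q5   q5 
   q6     q4   q8 
   q7     q9   q5 
   q8    q10   q8 
   q9    q11   q5 
   q10    q7  q12 
 * q11    q2   q5 
   q12   q13  q12 
   q13    q9  q14 
   q14   q15  q14 
   q15   q11   q0 
(> = start, * = accepting)

start=q0 accept=q1,q3,q11 q0-a->q1 q0-b->q0 q1-a->q2 q1-b->q3 q2-a->q4 q2-b->q5 q3-a->q6 q3-b->q3 q4-a->q7 q4-b->q5 q5-a->q5 q5-b->q5 q6-a->q4 q6-b->q8 q7-a->q9 q7-b->q5 q8-a->q10 q8-b->q8 q9-a->q11 q9-b->q5 q10-a->q7 q10-b->q12 q11-a->q2 q11-b->q5 q12-a->q13 q12-b->q12 q13-a->q9 q13-b->q14 q14-a->q15 q14-b->q14 q15-a->q11 q15-b->q0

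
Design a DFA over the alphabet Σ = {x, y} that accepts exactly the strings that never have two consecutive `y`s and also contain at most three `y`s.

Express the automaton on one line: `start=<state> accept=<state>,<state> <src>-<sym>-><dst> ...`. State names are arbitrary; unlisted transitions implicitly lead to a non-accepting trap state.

Run two small machines in parallel and take their product. One (3 states) tracks partial matches of the forbidden pattern `yy`; the other (5 states) tracks the count of `y`s, saturating at 4. Each combined state is a pair, one component from each; accept when both components accept. Equivalent product states are then merged.
        x   y  
>* q0   q0  q1 
 * q1   q2  q3 
 * q2   q2  q4 
   q3   q3  q3 
 * q4   q5  q3 
 * q5   q5  q6 
 * q6   q6  q3 
(> = start, * = accepting)

start=q0 accept=q0,q1,q2,q4,q5,q6 q0-x->q0 q0-y->q1 q1-x->q2 q1-y->q3 q2-x->q2 q2-y->q4 q3-x->q3 q3-y->q3 q4-x->q5 q4-y->q3 q5-x->q5 q5-y->q6 q6-x->q6 q6-y->q3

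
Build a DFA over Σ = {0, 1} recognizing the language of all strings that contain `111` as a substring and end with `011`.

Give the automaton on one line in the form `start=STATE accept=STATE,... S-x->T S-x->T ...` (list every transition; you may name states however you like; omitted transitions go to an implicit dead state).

start=A accept=J A-0->B A-1->C B-0->B B-1->D C-0->B C-1->E D-0->B D-1->F E-0->B E-1->G F-0->B F-1->G G-0->H G-1->G H-0->H H-1->I I-0->H I-1->J J-0->H J-1->G

Handle the two conditions separately and then intersect. The first has 4 states tracking whether and how much of `111` has been seen; the second has 4 states tracking how much of the suffix `011` has currently been matched. A product state is a pair (one from each), accepting exactly when both do.
       0  1 
>  A   B  C 
   B   B  D 
   C   B  E 
   D   B  F 
   E   B  G 
   F   B  G 
   G   H  G 
   H   H  I 
   I   H  J 
 * J   H  G 
(> = start, * = accepting)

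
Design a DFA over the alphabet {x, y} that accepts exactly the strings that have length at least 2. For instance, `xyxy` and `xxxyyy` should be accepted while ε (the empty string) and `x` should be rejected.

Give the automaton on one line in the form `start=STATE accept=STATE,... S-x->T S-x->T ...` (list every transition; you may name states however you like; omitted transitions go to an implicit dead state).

Count input length up to 3: every symbol moves from S0 toward S3, which means 'more than 2' and absorbs. Accept from {S2, S3}.
With 4 states:
        x   y  
>  S0   S1  S1 
   S1   S2  S2 
 * S2   S3  S3 
 * S3   S3  S3 
(> = start, * = accepting)

start=S0 accept=S2,S3 S0-x->S1 S0-y->S1 S1-x->S2 S1-y->S2 S2-x->S3 S2-y->S3 S3-x->S3 S3-y->S3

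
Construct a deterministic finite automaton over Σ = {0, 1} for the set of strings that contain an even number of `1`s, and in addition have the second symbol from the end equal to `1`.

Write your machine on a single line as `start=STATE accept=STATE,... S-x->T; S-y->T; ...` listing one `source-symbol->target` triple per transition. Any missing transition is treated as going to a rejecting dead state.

start=q0; accept=q6,q9; q0-0->q1; q0-1->q2; q1-0->q3; q1-1->q4; q2-0->q5; q2-1->q6; q3-0->q3; q3-1->q4; q4-0->q5; q4-1->q6; q5-0->q7; q5-1->q8; q6-0->q9; q6-1->q10; q7-0->q7; q7-1->q8; q8-0->q9; q8-1->q10; q9-0->q3; q9-1->q4; q10-0->q5; q10-1->q6

Run two small machines in parallel and take their product. One (2 states) tracks the count of `1`s modulo 2; the other (7 states) tracks the last 2 symbols read. Each combined state is a pair, one component from each; accept when both components accept.
An 11-state machine:
          0    1  
>  q0     q1   q2 
   q1     q3   q4 
   q2     q5   q6 
   q3     q3   q4 
   q4     q5   q6 
   q5     q7   q8 
 * q6     q9  q10 
   q7     q7   q8 
   q8     q9  q10 
 * q9     q3   q4 
   q10    q5   q6 
(> = start, * = accepting)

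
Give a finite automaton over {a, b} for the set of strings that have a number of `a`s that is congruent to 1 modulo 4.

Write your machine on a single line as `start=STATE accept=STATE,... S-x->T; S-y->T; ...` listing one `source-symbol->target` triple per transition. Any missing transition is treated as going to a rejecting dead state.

The only thing that matters is how many `a`s have appeared, reduced mod 4. Use one state per residue: q0 for 0, …, q3 for 3. Reading `a` moves to the next residue; anything else stays put. q1 is accepting.
        a   b  
>  q0   q1  q0 
 * q1   q2  q1 
   q2   q3  q2 
   q3   q0  q3 
(> = start, * = accepting)

start=q0; accept=q1; q0-a->q1; q0-b->q0; q1-a->q2; q1-b->q1; q2-a->q3; q2-b->q2; q3-a->q0; q3-b->q3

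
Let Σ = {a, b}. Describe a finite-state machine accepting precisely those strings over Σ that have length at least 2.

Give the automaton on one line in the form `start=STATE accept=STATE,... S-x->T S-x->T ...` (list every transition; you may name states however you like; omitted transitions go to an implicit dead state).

Count input length up to 3: every symbol moves from q0 toward q3, which means 'more than 2' and absorbs. Accept from {q2, q3}.
        a   b  
>  q0   q1  q1 
   q1   q2  q2 
 * q2   q3  q3 
 * q3   q3  q3 
(> = start, * = accepting)

start=q0 accept=q2,q3 q0-a->q1 q0-b->q1 q1-a->q2 q1-b->q2 q2-a->q3 q2-b->q3 q3-a->q3 q3-b->q3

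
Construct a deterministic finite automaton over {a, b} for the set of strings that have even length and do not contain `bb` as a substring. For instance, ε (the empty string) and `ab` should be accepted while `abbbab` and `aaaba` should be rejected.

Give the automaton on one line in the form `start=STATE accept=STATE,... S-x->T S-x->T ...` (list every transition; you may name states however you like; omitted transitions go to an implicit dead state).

Build one automaton per condition and run them in lockstep. The first has 2 states tracking the input length modulo 2; the second has 3 states tracking partial matches of the forbidden pattern `bb`. A product state is a pair (one from each), accepting exactly when both do.
With 6 states:
        a   b  
>* s0   s1  s2 
   s1   s0  s3 
   s2   s0  s4 
 * s3   s1  s5 
   s4   s5  s5 
   s5   s4  s4 
(> = start, * = accepting)

start=s0 accept=s0,s3 s0-a->s1 s0-b->s2 s1-a->s0 s1-b->s3 s2-a->s0 s2-b->s4 s3-a->s1 s3-b->s5 s4-a->s5 s4-b->s5 s5-a->s4 s5-b->s4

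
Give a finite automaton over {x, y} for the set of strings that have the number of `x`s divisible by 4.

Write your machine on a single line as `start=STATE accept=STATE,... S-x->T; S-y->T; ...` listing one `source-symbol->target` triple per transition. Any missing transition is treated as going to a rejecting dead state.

Keep the running count of `x`s modulo 4: each `x` advances along the cycle q0 → q1 → q2 → q3 → q0 while other symbols loop. Accept at q0.
4 states suffice.
        x   y  
>* q0   q1  q0 
   q1   q2  q1 
   q2   q3  q2 
   q3   q0  q3 
(> = start, * = accepting)

start=q0; accept=q0; q0-x->q1; q0-y->q0; q1-x->q2; q1-y->q1; q2-x->q3; q2-y->q2; q3-x->q0; q3-y->q3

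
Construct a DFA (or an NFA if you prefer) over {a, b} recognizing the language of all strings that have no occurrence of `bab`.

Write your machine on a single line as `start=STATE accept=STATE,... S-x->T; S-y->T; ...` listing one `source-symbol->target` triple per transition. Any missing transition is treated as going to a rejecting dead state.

start=q0; accept=q0,q1,q2; q0-a->q0; q0-b->q1; q1-a->q2; q1-b->q1; q2-a->q0; q2-b->q3; q3-a->q3; q3-b->q3

Track partial matches of the forbidden pattern `bab`. State q3 is a dead state reached once `bab` has occurred; every other state accepts. q0 means no part of `bab` is currently matched.
        a   b  
>* q0   q0  q1 
 * q1   q2  q1 
 * q2   q0  q3 
   q3   q3  q3 
(> = start, * = accepting)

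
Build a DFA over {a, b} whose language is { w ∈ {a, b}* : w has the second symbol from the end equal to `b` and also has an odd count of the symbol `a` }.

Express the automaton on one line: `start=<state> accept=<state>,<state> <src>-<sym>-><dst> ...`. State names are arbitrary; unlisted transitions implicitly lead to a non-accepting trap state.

Build one automaton per condition and run them in lockstep. One (7 states) tracks the last 2 symbols read; the other (2 states) tracks the count of `a`s modulo 2. Each combined state is a pair, one component from each; accept when both components accept. Minimizing collapses redundant product states.
        a   b  
>  q0   q1  q2 
   q1   q0  q3 
   q2   q4  q2 
   q3   q0  q5 
 * q4   q0  q3 
 * q5   q0  q5 
(> = start, * = accepting)

start=q0 accept=q4,q5 q0-a->q1 q0-b->q2 q1-a->q0 q1-b->q3 q2-a->q4 q2-b->q2 q3-a->q0 q3-b->q5 q4-a->q0 q4-b->q3 q5-a->q0 q5-b->q5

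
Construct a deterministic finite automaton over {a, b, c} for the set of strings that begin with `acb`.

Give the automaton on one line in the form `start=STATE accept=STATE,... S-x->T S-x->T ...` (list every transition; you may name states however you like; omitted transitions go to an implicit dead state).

start=q0 accept=q3 q0-a->q1 q0-b->q4 q0-c->q4 q1-a->q4 q1-b->q4 q1-c->q2 q2-a->q4 q2-b->q3 q2-c->q4 q3-a->q3 q3-b->q3 q3-c->q3 q4-a->q4 q4-b->q4 q4-c->q4

Check the first 3 symbols one by one: q0 through q2 record how many have matched `acb` so far; any wrong symbol goes to the dead state q4. After all 3 match we enter the accepting sink q3.
        a   b   c  
>  q0   q1  q4  q4 
   q1   q4  q4  q2 
   q2   q4  q3  q4 
 * q3   q3  q3  q3 
   q4   q4  q4  q4 
(> = start, * = accepting)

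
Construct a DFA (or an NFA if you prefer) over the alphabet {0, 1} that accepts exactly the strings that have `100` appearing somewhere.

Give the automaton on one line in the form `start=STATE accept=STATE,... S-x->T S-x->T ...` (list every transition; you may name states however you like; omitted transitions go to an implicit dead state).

Track how much of `100` has been matched so far: state S0 is no progress, S3 is the absorbing accept state reached once `100` has occurred. Intermediate states record partial matches; on a mismatch, fall back to the longest reusable overlap.
With 4 states:
        0   1  
>  S0   S0  S1 
   S1   S2  S1 
   S2   S3  S1 
 * S3   S3  S3 
(> = start, * = accepting)

start=S0 accept=S3 S0-0->S0 S0-1->S1 S1-0->S2 S1-1->S1 S2-0->S3 S2-1->S1 S3-0->S3 S3-1->S3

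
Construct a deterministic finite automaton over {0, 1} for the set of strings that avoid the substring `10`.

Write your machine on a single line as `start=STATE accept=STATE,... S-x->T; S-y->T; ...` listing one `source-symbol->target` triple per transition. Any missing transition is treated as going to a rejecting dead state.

start=q0; accept=q0,q1; q0-0->q0; q0-1->q1; q1-0->q2; q1-1->q1; q2-0->q2; q2-1->q2

This is the complement of 'contains `10`'. Use the same substring-matching states — q0 through q2 holding how much of `10` has just been matched — but flip the accepting set: everything except the trap q2 accepts.
        0   1  
>* q0   q0  q1 
 * q1   q2  q1 
   q2   q2  q2 
(> = start, * = accepting)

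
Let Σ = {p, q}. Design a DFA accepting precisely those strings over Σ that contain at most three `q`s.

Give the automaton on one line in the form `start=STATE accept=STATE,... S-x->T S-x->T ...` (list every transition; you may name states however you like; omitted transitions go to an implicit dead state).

start=A accept=A,B,C,D A-p->A A-q->B B-p->B B-q->C C-p->C C-q->D D-p->D D-q->E E-p->E E-q->E

Only the number of `q`s matters, and only up to 4. Make a chain A → B → C → D → E advanced by each `q` (with E absorbing); every other symbol self-loops. The accepting set is {A, B, C, D}.
       p  q 
>* A   A  B 
 * B   B  C 
 * C   C  D 
 * D   D  E 
   E   E  E 
(> = start, * = accepting)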